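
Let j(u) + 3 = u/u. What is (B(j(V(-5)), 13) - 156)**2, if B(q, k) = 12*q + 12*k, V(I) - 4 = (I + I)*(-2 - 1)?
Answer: 576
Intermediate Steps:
V(I) = 4 - 6*I (V(I) = 4 + (I + I)*(-2 - 1) = 4 + (2*I)*(-3) = 4 - 6*I)
j(u) = -2 (j(u) = -3 + u/u = -3 + 1 = -2)
B(q, k) = 12*k + 12*q
(B(j(V(-5)), 13) - 156)**2 = ((12*13 + 12*(-2)) - 156)**2 = ((156 - 24) - 156)**2 = (132 - 156)**2 = (-24)**2 = 576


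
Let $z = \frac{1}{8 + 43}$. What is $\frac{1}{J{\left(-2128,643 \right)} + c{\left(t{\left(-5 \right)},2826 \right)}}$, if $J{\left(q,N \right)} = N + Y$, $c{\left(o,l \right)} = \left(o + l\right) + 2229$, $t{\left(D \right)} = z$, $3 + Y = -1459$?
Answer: $\frac{51}{216037} \approx 0.00023607$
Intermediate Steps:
$Y = -1462$ ($Y = -3 - 1459 = -1462$)
$z = \frac{1}{51} \approx 0.019608$
$t{\left(D \right)} = \frac{1}{51}$
$c{\left(o,l \right)} = 2229 + l + o$ ($c{\left(o,l \right)} = \left(l + o\right) + 2229 = 2229 + l + o$)
$J{\left(q,N \right)} = -1462 + N$ ($J{\left(q,N \right)} = N - 1462 = -1462 + N$)
$\frac{1}{J{\left(-2128,643 \right)} + c{\left(t{\left(-5 \right)},2826 \right)}} = \frac{1}{\left(-1462 + 643\right) + \left(2229 + 2826 + \frac{1}{51}\right)} = \frac{1}{-819 + \frac{257806}{51}} = \frac{1}{\frac{216037}{51}} = \frac{51}{216037}$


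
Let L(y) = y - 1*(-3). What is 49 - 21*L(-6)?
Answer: 112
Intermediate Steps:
L(y) = 3 + y (L(y) = y + 3 = 3 + y)
49 - 21*L(-6) = 49 - 21*(3 - 6) = 49 - 21*(-3) = 49 + 63 = 112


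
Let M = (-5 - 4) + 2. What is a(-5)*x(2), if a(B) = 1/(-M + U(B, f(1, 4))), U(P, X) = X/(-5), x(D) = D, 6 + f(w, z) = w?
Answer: 1/4 ≈ 0.25000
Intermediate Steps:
f(w, z) = -6 + w
U(P, X) = -X/5 (U(P, X) = X*(-1/5) = -X/5)
M = -7 (M = -9 + 2 = -7)
a(B) = 1/8 (a(B) = 1/(-1*(-7) - (-6 + 1)/5) = 1/(7 - 1/5*(-5)) = 1/(7 + 1) = 1/8)
a(-5)*x(2) = (1/8)*2 = 1/4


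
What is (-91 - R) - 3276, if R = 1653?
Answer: -5020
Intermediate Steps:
(-91 - R) - 3276 = (-91 - 1*1653) - 3276 = (-91 - 1653) - 3276 = -1744 - 3276 = -5020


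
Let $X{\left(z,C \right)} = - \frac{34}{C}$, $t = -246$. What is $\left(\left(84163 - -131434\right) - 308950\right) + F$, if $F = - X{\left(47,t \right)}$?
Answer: $- \frac{11482436}{123} \approx -93353.0$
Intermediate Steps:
$F = - \frac{17}{123}$ ($F = - \frac{-34}{-246} = - \frac{\left(-34\right) \left(-1\right)}{246} = \left(-1\right) \frac{17}{123} = - \frac{17}{123} \approx -0.13821$)
$\left(\left(84163 - -131434\right) - 308950\right) + F = \left(\left(84163 - -131434\right) - 308950\right) - \frac{17}{123} = \left(\left(84163 + 131434\right) - 308950\right) - \frac{17}{123} = \left(215597 - 308950\right) - \frac{17}{123} = -93353 - \frac{17}{123} = - \frac{11482436}{123}$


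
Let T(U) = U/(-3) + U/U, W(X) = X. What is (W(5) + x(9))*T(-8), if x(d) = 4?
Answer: 33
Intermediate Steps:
T(U) = 1 - U/3 (T(U) = U*(-1/3) + 1 = -U/3 + 1 = 1 - U/3)
(W(5) + x(9))*T(-8) = (5 + 4)*(1 - 1/3*(-8)) = 9*(1 + 8/3) = 9*(11/3) = 33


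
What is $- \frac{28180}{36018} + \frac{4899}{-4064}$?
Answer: $- \frac{145487851}{73188576} \approx -1.9878$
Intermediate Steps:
$- \frac{28180}{36018} + \frac{4899}{-4064} = \left(-28180\right) \frac{1}{36018} + 4899 \left(- \frac{1}{4064}\right) = - \frac{14090}{18009} - \frac{4899}{4064} = - \frac{145487851}{73188576}$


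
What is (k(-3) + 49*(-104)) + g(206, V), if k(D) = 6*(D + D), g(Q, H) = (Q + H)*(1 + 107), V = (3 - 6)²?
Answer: 18088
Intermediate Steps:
V = 9 (V = (-3)² = 9)
g(Q, H) = 108*H + 108*Q (g(Q, H) = (H + Q)*108 = 108*H + 108*Q)
k(D) = 12*D (k(D) = 6*(2*D) = 12*D)
(k(-3) + 49*(-104)) + g(206, V) = (12*(-3) + 49*(-104)) + (108*9 + 108*206) = (-36 - 5096) + (972 + 22248) = -5132 + 23220 = 18088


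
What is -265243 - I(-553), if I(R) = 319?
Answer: -265562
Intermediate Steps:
-265243 - I(-553) = -265243 - 1*319 = -265243 - 319 = -265562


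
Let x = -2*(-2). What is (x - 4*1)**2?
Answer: 0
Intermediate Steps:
x = 4
(x - 4*1)**2 = (4 - 4*1)**2 = (4 - 4)**2 = 0**2 = 0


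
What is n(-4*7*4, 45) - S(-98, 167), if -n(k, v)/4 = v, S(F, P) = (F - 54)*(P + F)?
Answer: 10308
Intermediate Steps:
S(F, P) = (-54 + F)*(F + P)
n(k, v) = -4*v
n(-4*7*4, 45) - S(-98, 167) = -4*45 - ((-98)² - 54*(-98) - 54*167 - 98*167) = -180 - (9604 + 5292 - 9018 - 16366) = -180 - 1*(-10488) = -180 + 10488 = 10308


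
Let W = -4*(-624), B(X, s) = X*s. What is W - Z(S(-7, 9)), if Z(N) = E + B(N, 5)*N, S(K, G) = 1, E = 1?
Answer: 2490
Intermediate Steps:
W = 2496
Z(N) = 1 + 5*N² (Z(N) = 1 + (N*5)*N = 1 + (5*N)*N = 1 + 5*N²)
W - Z(S(-7, 9)) = 2496 - (1 + 5*1²) = 2496 - (1 + 5*1) = 2496 - (1 + 5) = 2496 - 1*6 = 2496 - 6 = 2490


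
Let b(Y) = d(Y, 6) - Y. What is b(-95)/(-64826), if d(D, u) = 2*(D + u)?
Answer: 83/64826 ≈ 0.0012804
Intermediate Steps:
d(D, u) = 2*D + 2*u
b(Y) = 12 + Y (b(Y) = (2*Y + 2*6) - Y = (2*Y + 12) - Y = (12 + 2*Y) - Y = 12 + Y)
b(-95)/(-64826) = (12 - 95)/(-64826) = -83*(-1/64826) = 83/64826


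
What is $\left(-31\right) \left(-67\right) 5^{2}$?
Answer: $51925$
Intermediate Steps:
$\left(-31\right) \left(-67\right) 5^{2} = 2077 \cdot 25 = 51925$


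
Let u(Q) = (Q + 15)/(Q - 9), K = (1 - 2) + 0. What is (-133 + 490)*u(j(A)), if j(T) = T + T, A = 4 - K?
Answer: 8925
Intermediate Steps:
K = -1 (K = -1 + 0 = -1)
A = 5 (A = 4 - 1*(-1) = 4 + 1 = 5)
j(T) = 2*T
u(Q) = (15 + Q)/(-9 + Q)
(-133 + 490)*u(j(A)) = (-133 + 490)*((15 + 2*5)/(-9 + 2*5)) = 357*((15 + 10)/(-9 + 10)) = 357*(25/1) = 357*(1*25) = 357*25 = 8925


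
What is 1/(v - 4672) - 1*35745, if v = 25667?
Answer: -750466274/20995 ≈ -35745.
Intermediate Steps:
1/(v - 4672) - 1*35745 = 1/(25667 - 4672) - 1*35745 = 1/20995 - 35745 = -750466274/20995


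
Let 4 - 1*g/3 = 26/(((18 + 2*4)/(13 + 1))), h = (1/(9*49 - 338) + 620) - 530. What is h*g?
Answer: -278130/103 ≈ -2700.3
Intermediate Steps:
h = 9271/103 (h = (1/(441 - 338) + 620) - 530 = (1/103 + 620) - 530 = 63861/103 - 530 = 9271/103 ≈ 90.010)
g = -30 (g = 12 - 78/((18 + 2*4)/(13 + 1)) = 12 - 78/((18 + 8)/14) = 12 - 78/(26*(1/14)) = 12 - 78/13/7 = 12 - 78*7/13 = 12 - 3*14 = 12 - 42 = -30)
h*g = (9271/103)*(-30) = -278130/103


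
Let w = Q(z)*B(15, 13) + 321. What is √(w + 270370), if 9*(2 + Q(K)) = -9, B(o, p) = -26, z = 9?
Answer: √270769 ≈ 520.35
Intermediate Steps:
Q(K) = -3 (Q(K) = -2 + (⅑)*(-9) = -2 - 1 = -3)
w = 399 (w = -3*(-26) + 321 = 78 + 321 = 399)
√(w + 270370) = √(399 + 270370) = √270769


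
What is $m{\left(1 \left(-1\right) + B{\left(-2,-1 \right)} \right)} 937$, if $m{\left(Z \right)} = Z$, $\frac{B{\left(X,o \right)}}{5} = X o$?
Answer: $8433$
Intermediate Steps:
$B{\left(X,o \right)} = 5 X o$
$m{\left(1 \left(-1\right) + B{\left(-2,-1 \right)} \right)} 937 = \left(1 \left(-1\right) + 5 \left(-2\right) \left(-1\right)\right) 937 = \left(-1 + 10\right) 937 = 9 \cdot 937 = 8433$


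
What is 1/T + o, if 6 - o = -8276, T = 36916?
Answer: 305738313/36916 ≈ 8282.0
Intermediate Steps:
o = 8282 (o = 6 - 1*(-8276) = 6 + 8276 = 8282)
1/T + o = 1/36916 + 8282 = 305738313/36916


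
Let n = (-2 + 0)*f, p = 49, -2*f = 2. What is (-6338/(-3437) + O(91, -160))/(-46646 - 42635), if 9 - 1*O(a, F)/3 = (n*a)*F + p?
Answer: -299850218/306858797 ≈ -0.97716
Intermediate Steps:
f = -1 (f = -½*2 = -1)
n = 2 (n = (-2 + 0)*(-1) = -2*(-1) = 2)
O(a, F) = -120 - 6*F*a (O(a, F) = 27 - 3*((2*a)*F + 49) = 27 - 3*(2*F*a + 49) = 27 - 3*(49 + 2*F*a) = 27 + (-147 - 6*F*a) = -120 - 6*F*a)
(-6338/(-3437) + O(91, -160))/(-46646 - 42635) = (-6338/(-3437) + (-120 - 6*(-160)*91))/(-46646 - 42635) = (-6338*(-1/3437) + (-120 + 87360))/(-89281) = (6338/3437 + 87240)*(-1/89281) = (299850218/3437)*(-1/89281) = -299850218/306858797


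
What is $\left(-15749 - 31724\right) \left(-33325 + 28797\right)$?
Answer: $214957744$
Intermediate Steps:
$\left(-15749 - 31724\right) \left(-33325 + 28797\right) = \left(-47473\right) \left(-4528\right) = 214957744$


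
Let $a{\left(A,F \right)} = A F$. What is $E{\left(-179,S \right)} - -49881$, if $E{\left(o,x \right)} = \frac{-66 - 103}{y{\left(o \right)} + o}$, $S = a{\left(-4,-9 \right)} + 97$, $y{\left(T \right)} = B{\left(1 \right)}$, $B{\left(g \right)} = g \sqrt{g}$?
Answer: $\frac{8878987}{178} \approx 49882.0$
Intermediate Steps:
$B{\left(g \right)} = g^{\frac{3}{2}}$
$y{\left(T \right)} = 1$ ($y{\left(T \right)} = 1^{\frac{3}{2}} = 1$)
$S = 133$ ($S = \left(-4\right) \left(-9\right) + 97 = 36 + 97 = 133$)
$E{\left(o,x \right)} = - \frac{169}{1 + o}$ ($E{\left(o,x \right)} = \frac{-66 - 103}{1 + o} = - \frac{169}{1 + o}$)
$E{\left(-179,S \right)} - -49881 = - \frac{169}{1 - 179} - -49881 = - \frac{169}{-178} + 49881 = \left(-169\right) \left(- \frac{1}{178}\right) + 49881 = \frac{169}{178} + 49881 = \frac{8878987}{178}$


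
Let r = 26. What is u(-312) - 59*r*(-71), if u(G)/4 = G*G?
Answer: 498290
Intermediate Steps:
u(G) = 4*G**2 (u(G) = 4*(G*G) = 4*G**2)
u(-312) - 59*r*(-71) = 4*(-312)**2 - 59*26*(-71) = 4*97344 - 1534*(-71) = 389376 - 1*(-108914) = 389376 + 108914 = 498290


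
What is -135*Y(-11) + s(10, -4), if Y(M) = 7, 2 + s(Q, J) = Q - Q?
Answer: -947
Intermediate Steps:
s(Q, J) = -2 (s(Q, J) = -2 + (Q - Q) = -2 + 0 = -2)
-135*Y(-11) + s(10, -4) = -135*7 - 2 = -945 - 2 = -947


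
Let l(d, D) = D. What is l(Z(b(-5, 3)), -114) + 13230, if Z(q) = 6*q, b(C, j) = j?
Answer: 13116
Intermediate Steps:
l(Z(b(-5, 3)), -114) + 13230 = -114 + 13230 = 13116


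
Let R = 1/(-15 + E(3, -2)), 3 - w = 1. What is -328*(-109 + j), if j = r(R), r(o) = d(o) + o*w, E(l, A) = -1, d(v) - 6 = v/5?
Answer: 338291/10 ≈ 33829.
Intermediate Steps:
d(v) = 6 + v/5
w = 2 (w = 3 - 1*1 = 3 - 1 = 2)
R = -1/16 (R = 1/(-15 - 1) = 1/(-16) = -1/16 ≈ -0.062500)
r(o) = 6 + 11*o/5 (r(o) = (6 + o/5) + o*2 = (6 + o/5) + 2*o = 6 + 11*o/5)
j = 469/80 (j = 6 + (11/5)*(-1/16) = 6 - 11/80 = 469/80 ≈ 5.8625)
-328*(-109 + j) = -328*(-109 + 469/80) = -328*(-8251/80) = 338291/10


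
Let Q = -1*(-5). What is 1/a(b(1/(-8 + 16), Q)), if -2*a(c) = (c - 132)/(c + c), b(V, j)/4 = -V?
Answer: -4/265 ≈ -0.015094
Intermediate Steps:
Q = 5
b(V, j) = -4*V (b(V, j) = 4*(-V) = -4*V)
a(c) = -(-132 + c)/(4*c) (a(c) = -(c - 132)/(2*(c + c)) = -(-132 + c)/(2*(2*c)) = -(-132 + c)*1/(2*c)/2 = -(-132 + c)/(4*c))
1/a(b(1/(-8 + 16), Q)) = 1/((132 - (-4)/(-8 + 16))/(4*((-4/(-8 + 16))))) = 1/((132 - (-4)/8)/(4*((-4/8)))) = 1/((132 - (-4)/8)/(4*((-4*1/8)))) = 1/((132 - 1*(-1/2))/(4*(-1/2))) = 1/((1/4)*(-2)*(132 + 1/2)) = 1/((1/4)*(-2)*(265/2)) = 1/(-265/4) = -4/265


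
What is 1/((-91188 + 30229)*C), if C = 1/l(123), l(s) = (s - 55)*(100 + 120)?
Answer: -14960/60959 ≈ -0.24541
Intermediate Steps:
l(s) = -12100 + 220*s (l(s) = (-55 + s)*220 = -12100 + 220*s)
C = 1/14960 (C = 1/(-12100 + 220*123) = 1/(-12100 + 27060) = 1/14960 ≈ 6.6845e-5)
1/((-91188 + 30229)*C) = 1/((-91188 + 30229)*(1/14960)) = 14960/(-60959) = -1/60959*14960 = -14960/60959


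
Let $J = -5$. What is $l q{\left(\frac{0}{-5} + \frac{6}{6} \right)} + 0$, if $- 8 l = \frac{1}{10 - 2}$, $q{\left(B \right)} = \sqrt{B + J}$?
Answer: $- \frac{i}{32} \approx - 0.03125 i$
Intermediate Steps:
$q{\left(B \right)} = \sqrt{-5 + B}$ ($q{\left(B \right)} = \sqrt{B - 5} = \sqrt{-5 + B}$)
$l = - \frac{1}{64}$ ($l = - \frac{1}{8 \left(10 - 2\right)} = - \frac{1}{8 \cdot 8} = \left(- \frac{1}{8}\right) \frac{1}{8} = - \frac{1}{64} \approx -0.015625$)
$l q{\left(\frac{0}{-5} + \frac{6}{6} \right)} + 0 = - \frac{\sqrt{-5 + \left(\frac{0}{-5} + \frac{6}{6}\right)}}{64} + 0 = - \frac{\sqrt{-5 + \left(0 \left(- \frac{1}{5}\right) + 6 \cdot \frac{1}{6}\right)}}{64} + 0 = - \frac{\sqrt{-5 + \left(0 + 1\right)}}{64} + 0 = - \frac{\sqrt{-5 + 1}}{64} + 0 = - \frac{\sqrt{-4}}{64} + 0 = - \frac{2 i}{64} + 0 = - \frac{i}{32} + 0 = - \frac{i}{32}$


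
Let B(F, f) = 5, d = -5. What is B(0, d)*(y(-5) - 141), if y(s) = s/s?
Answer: -700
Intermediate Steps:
y(s) = 1
B(0, d)*(y(-5) - 141) = 5*(1 - 141) = 5*(-140) = -700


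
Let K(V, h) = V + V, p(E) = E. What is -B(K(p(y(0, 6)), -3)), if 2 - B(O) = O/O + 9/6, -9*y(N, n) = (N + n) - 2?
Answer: ½ ≈ 0.50000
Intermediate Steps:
y(N, n) = 2/9 - N/9 - n/9 (y(N, n) = -((N + n) - 2)/9 = -(-2 + N + n)/9 = 2/9 - N/9 - n/9)
K(V, h) = 2*V
B(O) = -½ (B(O) = 2 - (O/O + 9/6) = 2 - (1 + 9*(⅙)) = 2 - (1 + 3/2) = 2 - 1*5/2 = 2 - 5/2 = -½)
-B(K(p(y(0, 6)), -3)) = -1*(-½) = ½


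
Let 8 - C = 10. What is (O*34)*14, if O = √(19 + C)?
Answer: 476*√17 ≈ 1962.6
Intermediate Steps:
C = -2 (C = 8 - 1*10 = 8 - 10 = -2)
O = √17 (O = √(19 - 2) = √17 ≈ 4.1231)
(O*34)*14 = (√17*34)*14 = (34*√17)*14 = 476*√17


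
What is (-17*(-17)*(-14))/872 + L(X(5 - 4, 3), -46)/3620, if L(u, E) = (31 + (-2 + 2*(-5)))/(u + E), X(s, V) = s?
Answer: -41194373/8878050 ≈ -4.6400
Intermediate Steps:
L(u, E) = 19/(E + u) (L(u, E) = (31 + (-2 - 10))/(E + u) = (31 - 12)/(E + u) = 19/(E + u))
(-17*(-17)*(-14))/872 + L(X(5 - 4, 3), -46)/3620 = (-17*(-17)*(-14))/872 + (19/(-46 + (5 - 4)))/3620 = (289*(-14))*(1/872) + (19/(-46 + 1))*(1/3620) = -4046*1/872 + (19/(-45))*(1/3620) = -2023/436 + (19*(-1/45))*(1/3620) = -2023/436 - 19/45*1/3620 = -2023/436 - 19/162900 = -41194373/8878050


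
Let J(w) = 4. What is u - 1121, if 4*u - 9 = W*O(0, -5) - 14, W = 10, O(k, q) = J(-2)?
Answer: -4449/4 ≈ -1112.3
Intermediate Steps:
O(k, q) = 4
u = 35/4 (u = 9/4 + (10*4 - 14)/4 = 9/4 + (40 - 14)/4 = 9/4 + (¼)*26 = 9/4 + 13/2 = 35/4 ≈ 8.7500)
u - 1121 = 35/4 - 1121 = -4449/4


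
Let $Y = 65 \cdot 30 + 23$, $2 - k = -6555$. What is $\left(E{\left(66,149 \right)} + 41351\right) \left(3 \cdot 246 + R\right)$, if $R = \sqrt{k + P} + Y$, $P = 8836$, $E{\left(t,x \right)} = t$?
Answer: $112281487 + 41417 \sqrt{15393} \approx 1.1742 \cdot 10^{8}$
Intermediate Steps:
$k = 6557$ ($k = 2 - -6555 = 2 + 6555 = 6557$)
$Y = 1973$ ($Y = 1950 + 23 = 1973$)
$R = 1973 + \sqrt{15393}$ ($R = \sqrt{6557 + 8836} + 1973 = \sqrt{15393} + 1973 = 1973 + \sqrt{15393} \approx 2097.1$)
$\left(E{\left(66,149 \right)} + 41351\right) \left(3 \cdot 246 + R\right) = \left(66 + 41351\right) \left(3 \cdot 246 + \left(1973 + \sqrt{15393}\right)\right) = 41417 \left(738 + \left(1973 + \sqrt{15393}\right)\right) = 41417 \left(2711 + \sqrt{15393}\right) = 112281487 + 41417 \sqrt{15393}$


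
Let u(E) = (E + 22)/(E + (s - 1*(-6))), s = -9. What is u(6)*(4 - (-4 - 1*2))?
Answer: 280/3 ≈ 93.333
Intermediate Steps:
u(E) = (22 + E)/(-3 + E) (u(E) = (E + 22)/(E + (-9 - 1*(-6))) = (22 + E)/(E + (-9 + 6)) = (22 + E)/(E - 3) = (22 + E)/(-3 + E))
u(6)*(4 - (-4 - 1*2)) = ((22 + 6)/(-3 + 6))*(4 - (-4 - 1*2)) = (28/3)*(4 - (-4 - 2)) = ((⅓)*28)*(4 - 1*(-6)) = 28*(4 + 6)/3 = (28/3)*10 = 280/3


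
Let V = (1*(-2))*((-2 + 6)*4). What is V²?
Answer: 1024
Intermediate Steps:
V = -32 (V = -8*4 = -2*16 = -32)
V² = (-32)² = 1024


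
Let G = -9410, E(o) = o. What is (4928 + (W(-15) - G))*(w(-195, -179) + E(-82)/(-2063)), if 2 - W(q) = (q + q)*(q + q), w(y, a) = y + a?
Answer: -10368691200/2063 ≈ -5.0260e+6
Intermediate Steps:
w(y, a) = a + y
W(q) = 2 - 4*q**2 (W(q) = 2 - (q + q)*(q + q) = 2 - 2*q*2*q = 2 - 4*q**2)
(4928 + (W(-15) - G))*(w(-195, -179) + E(-82)/(-2063)) = (4928 + ((2 - 4*(-15)**2) - 1*(-9410)))*((-179 - 195) - 82/(-2063)) = (4928 + ((2 - 4*225) + 9410))*(-374 - 82*(-1/2063)) = (4928 + ((2 - 900) + 9410))*(-374 + 82/2063) = (4928 + (-898 + 9410))*(-771480/2063) = (4928 + 8512)*(-771480/2063) = 13440*(-771480/2063) = -10368691200/2063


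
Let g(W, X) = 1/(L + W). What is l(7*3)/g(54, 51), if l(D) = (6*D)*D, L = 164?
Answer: 576828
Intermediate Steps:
g(W, X) = 1/(164 + W)
l(D) = 6*D**2
l(7*3)/g(54, 51) = (6*(7*3)**2)/(1/(164 + 54)) = (6*21**2)/(1/218) = (6*441)/(1/218) = 2646*218 = 576828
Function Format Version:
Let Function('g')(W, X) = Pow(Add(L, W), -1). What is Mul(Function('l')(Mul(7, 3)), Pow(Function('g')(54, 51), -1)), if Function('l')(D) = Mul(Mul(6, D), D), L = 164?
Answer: 576828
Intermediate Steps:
Function('g')(W, X) = Pow(Add(164, W), -1)
Function('l')(D) = Mul(6, Pow(D, 2))
Mul(Function('l')(Mul(7, 3)), Pow(Function('g')(54, 51), -1)) = Mul(Mul(6, Pow(Mul(7, 3), 2)), Pow(Pow(Add(164, 54), -1), -1)) = Mul(Mul(6, Pow(21, 2)), Pow(Pow(218, -1), -1)) = Mul(Mul(6, 441), Pow(Rational(1, 218), -1)) = Mul(2646, 218) = 576828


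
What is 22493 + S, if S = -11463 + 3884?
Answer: 14914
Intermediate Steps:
S = -7579
22493 + S = 22493 - 7579 = 14914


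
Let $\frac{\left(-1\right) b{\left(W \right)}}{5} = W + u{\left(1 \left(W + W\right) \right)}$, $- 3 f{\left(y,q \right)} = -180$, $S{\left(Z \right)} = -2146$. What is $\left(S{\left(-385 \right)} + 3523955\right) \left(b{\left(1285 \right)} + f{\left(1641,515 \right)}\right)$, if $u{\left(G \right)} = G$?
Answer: $-67671559935$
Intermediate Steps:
$f{\left(y,q \right)} = 60$ ($f{\left(y,q \right)} = \left(- \frac{1}{3}\right) \left(-180\right) = 60$)
$b{\left(W \right)} = - 15 W$ ($b{\left(W \right)} = - 5 \left(W + 1 \left(W + W\right)\right) = - 5 \left(W + 1 \cdot 2 W\right) = - 5 \left(W + 2 W\right) = - 5 \cdot 3 W = - 15 W$)
$\left(S{\left(-385 \right)} + 3523955\right) \left(b{\left(1285 \right)} + f{\left(1641,515 \right)}\right) = \left(-2146 + 3523955\right) \left(\left(-15\right) 1285 + 60\right) = 3521809 \left(-19275 + 60\right) = 3521809 \left(-19215\right) = -67671559935$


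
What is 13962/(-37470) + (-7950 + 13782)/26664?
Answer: -1067762/6938195 ≈ -0.15390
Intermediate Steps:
13962/(-37470) + (-7950 + 13782)/26664 = 13962*(-1/37470) + 5832*(1/26664) = -2327/6245 + 243/1111 = -1067762/6938195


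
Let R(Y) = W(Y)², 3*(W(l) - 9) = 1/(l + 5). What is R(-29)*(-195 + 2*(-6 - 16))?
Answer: -100047551/5184 ≈ -19299.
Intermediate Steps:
W(l) = 9 + 1/(3*(5 + l)) (W(l) = 9 + 1/(3*(l + 5)) = 9 + 1/(3*(5 + l)))
R(Y) = (136 + 27*Y)²/(9*(5 + Y)²) (R(Y) = ((136 + 27*Y)/(3*(5 + Y)))² = (136 + 27*Y)²/(9*(5 + Y)²))
R(-29)*(-195 + 2*(-6 - 16)) = ((136 + 27*(-29))²/(9*(5 - 29)²))*(-195 + 2*(-6 - 16)) = ((⅑)*(136 - 783)²/(-24)²)*(-195 + 2*(-22)) = ((⅑)*(1/576)*(-647)²)*(-195 - 44) = ((⅑)*(1/576)*418609)*(-239) = (418609/5184)*(-239) = -100047551/5184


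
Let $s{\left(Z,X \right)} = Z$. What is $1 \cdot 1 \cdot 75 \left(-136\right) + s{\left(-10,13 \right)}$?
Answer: $-10210$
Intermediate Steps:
$1 \cdot 1 \cdot 75 \left(-136\right) + s{\left(-10,13 \right)} = 1 \cdot 1 \cdot 75 \left(-136\right) - 10 = 1 \cdot 75 \left(-136\right) - 10 = 75 \left(-136\right) - 10 = -10200 - 10 = -10210$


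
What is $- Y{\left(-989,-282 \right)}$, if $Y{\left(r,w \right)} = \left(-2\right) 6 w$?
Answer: $-3384$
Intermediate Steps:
$Y{\left(r,w \right)} = - 12 w$
$- Y{\left(-989,-282 \right)} = - \left(-12\right) \left(-282\right) = \left(-1\right) 3384 = -3384$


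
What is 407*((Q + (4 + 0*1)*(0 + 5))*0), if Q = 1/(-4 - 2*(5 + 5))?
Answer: 0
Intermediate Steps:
Q = -1/24 (Q = 1/(-4 - 2*10) = 1/(-4 - 20) = 1/(-24) = -1/24 ≈ -0.041667)
407*((Q + (4 + 0*1)*(0 + 5))*0) = 407*((-1/24 + (4 + 0*1)*(0 + 5))*0) = 407*((-1/24 + (4 + 0)*5)*0) = 407*((-1/24 + 4*5)*0) = 407*((-1/24 + 20)*0) = 407*((479/24)*0) = 407*0 = 0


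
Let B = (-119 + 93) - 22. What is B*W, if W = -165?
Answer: 7920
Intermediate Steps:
B = -48 (B = -26 - 22 = -48)
B*W = -48*(-165) = 7920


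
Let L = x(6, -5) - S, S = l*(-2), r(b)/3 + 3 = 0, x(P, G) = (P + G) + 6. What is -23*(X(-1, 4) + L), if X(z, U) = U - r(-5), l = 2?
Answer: -552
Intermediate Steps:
x(P, G) = 6 + G + P (x(P, G) = (G + P) + 6 = 6 + G + P)
r(b) = -9 (r(b) = -9 + 3*0 = -9 + 0 = -9)
S = -4 (S = 2*(-2) = -4)
L = 11 (L = (6 - 5 + 6) - 1*(-4) = 7 + 4 = 11)
X(z, U) = 9 + U (X(z, U) = U - 1*(-9) = U + 9 = 9 + U)
-23*(X(-1, 4) + L) = -23*((9 + 4) + 11) = -23*(13 + 11) = -23*24 = -552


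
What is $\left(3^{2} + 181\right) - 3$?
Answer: $187$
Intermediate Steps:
$\left(3^{2} + 181\right) - 3 = \left(9 + 181\right) - 3 = 190 - 3 = 187$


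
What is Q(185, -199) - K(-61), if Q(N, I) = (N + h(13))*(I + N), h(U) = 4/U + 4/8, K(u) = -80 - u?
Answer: -33570/13 ≈ -2582.3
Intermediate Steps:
h(U) = ½ + 4/U (h(U) = 4/U + 4*(⅛) = 4/U + ½ = ½ + 4/U)
Q(N, I) = (21/26 + N)*(I + N) (Q(N, I) = (N + (½)*(8 + 13)/13)*(I + N) = (N + (½)*(1/13)*21)*(I + N) = (N + 21/26)*(I + N) = (21/26 + N)*(I + N))
Q(185, -199) - K(-61) = (185² + (21/26)*(-199) + (21/26)*185 - 199*185) - (-80 - 1*(-61)) = (34225 - 4179/26 + 3885/26 - 36815) - (-80 + 61) = -33817/13 - 1*(-19) = -33817/13 + 19 = -33570/13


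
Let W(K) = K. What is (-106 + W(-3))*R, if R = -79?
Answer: 8611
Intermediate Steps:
(-106 + W(-3))*R = (-106 - 3)*(-79) = -109*(-79) = 8611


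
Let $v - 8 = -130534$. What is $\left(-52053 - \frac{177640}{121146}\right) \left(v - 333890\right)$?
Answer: $\frac{1464347855294624}{60573} \approx 2.4175 \cdot 10^{10}$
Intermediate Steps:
$v = -130526$ ($v = 8 - 130534 = -130526$)
$\left(-52053 - \frac{177640}{121146}\right) \left(v - 333890\right) = \left(-52053 - \frac{177640}{121146}\right) \left(-130526 - 333890\right) = \left(-52053 - \frac{88820}{60573}\right) \left(-464416\right) = \left(- \frac{3153095189}{60573}\right) \left(-464416\right) = \frac{1464347855294624}{60573}$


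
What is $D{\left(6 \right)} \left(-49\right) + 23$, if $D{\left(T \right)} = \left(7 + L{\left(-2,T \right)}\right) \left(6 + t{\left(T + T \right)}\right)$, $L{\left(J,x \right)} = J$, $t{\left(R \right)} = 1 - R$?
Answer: $1248$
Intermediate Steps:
$D{\left(T \right)} = 35 - 10 T$ ($D{\left(T \right)} = \left(7 - 2\right) \left(6 - \left(-1 + 2 T\right)\right) = 5 \left(6 - \left(-1 + 2 T\right)\right) = 5 \left(7 - 2 T\right) = 35 - 10 T$)
$D{\left(6 \right)} \left(-49\right) + 23 = \left(35 - 60\right) \left(-49\right) + 23 = \left(-25\right) \left(-49\right) + 23 = 1225 + 23 = 1248$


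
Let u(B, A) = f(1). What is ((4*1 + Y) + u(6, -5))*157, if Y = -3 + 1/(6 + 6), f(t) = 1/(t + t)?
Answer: 2983/12 ≈ 248.58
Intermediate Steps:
f(t) = 1/(2*t)
u(B, A) = ½ (u(B, A) = (½)/1 = (½)*1 = ½)
Y = -35/12 (Y = -3 + 1/12 = -35/12 ≈ -2.9167)
((4*1 + Y) + u(6, -5))*157 = ((4*1 - 35/12) + ½)*157 = ((4 - 35/12) + ½)*157 = (13/12 + ½)*157 = (19/12)*157 = 2983/12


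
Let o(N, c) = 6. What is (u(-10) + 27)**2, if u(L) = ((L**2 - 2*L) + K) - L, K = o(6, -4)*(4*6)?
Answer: 90601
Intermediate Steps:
K = 144 (K = 6*(4*6) = 6*24 = 144)
u(L) = 144 + L**2 - 3*L (u(L) = ((L**2 - 2*L) + 144) - L = (144 + L**2 - 2*L) - L = 144 + L**2 - 3*L)
(u(-10) + 27)**2 = ((144 + (-10)**2 - 3*(-10)) + 27)**2 = ((144 + 100 + 30) + 27)**2 = (274 + 27)**2 = 301**2 = 90601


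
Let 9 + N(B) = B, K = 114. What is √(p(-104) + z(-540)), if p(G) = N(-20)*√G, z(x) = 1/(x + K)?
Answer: √(-426 - 10525608*I*√26)/426 ≈ 12.16 - 12.16*I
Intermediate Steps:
N(B) = -9 + B
z(x) = 1/(114 + x) (z(x) = 1/(x + 114) = 1/(114 + x))
p(G) = -29*√G (p(G) = (-9 - 20)*√G = -29*√G)
√(p(-104) + z(-540)) = √(-58*I*√26 + 1/(114 - 540)) = √(-58*I*√26 + 1/(-426)) = √(-58*I*√26 - 1/426) = √(-1/426 - 58*I*√26)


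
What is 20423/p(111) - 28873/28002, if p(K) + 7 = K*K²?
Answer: -1496750881/1472931048 ≈ -1.0162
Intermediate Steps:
p(K) = -7 + K³ (p(K) = -7 + K*K² = -7 + K³)
20423/p(111) - 28873/28002 = 20423/(-7 + 111³) - 28873/28002 = 20423/(-7 + 1367631) - 28873*1/28002 = 20423/1367624 - 2221/2154 = -1496750881/1472931048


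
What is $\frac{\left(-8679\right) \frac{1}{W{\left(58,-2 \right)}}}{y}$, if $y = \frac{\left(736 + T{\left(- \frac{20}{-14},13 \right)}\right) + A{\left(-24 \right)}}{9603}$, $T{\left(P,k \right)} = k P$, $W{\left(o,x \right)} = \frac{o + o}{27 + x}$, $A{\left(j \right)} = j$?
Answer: $- \frac{14585276475}{593224} \approx -24586.0$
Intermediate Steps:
$W{\left(o,x \right)} = \frac{2 o}{27 + x}$
$T{\left(P,k \right)} = P k$
$y = \frac{5114}{67221}$ ($y = \frac{\left(736 + - \frac{20}{-14} \cdot 13\right) - 24}{9603} = \left(\left(736 + \left(-20\right) \left(- \frac{1}{14}\right) 13\right) - 24\right) \frac{1}{9603} = \left(\left(736 + \frac{10}{7} \cdot 13\right) - 24\right) \frac{1}{9603} = \left(\left(736 + \frac{130}{7}\right) - 24\right) \frac{1}{9603} = \left(\frac{5282}{7} - 24\right) \frac{1}{9603} = \frac{5114}{7} \cdot \frac{1}{9603} = \frac{5114}{67221} \approx 0.076077$)
$\frac{\left(-8679\right) \frac{1}{W{\left(58,-2 \right)}}}{y} = \frac{\left(-8679\right) \frac{1}{2 \cdot 58 \frac{1}{27 - 2}}}{\frac{5114}{67221}} = - \frac{8679}{2 \cdot 58 \cdot \frac{1}{25}} \cdot \frac{67221}{5114} = - \frac{8679}{\frac{116}{25}} \cdot \frac{67221}{5114} = \left(-8679\right) \frac{25}{116} \cdot \frac{67221}{5114} = \left(- \frac{216975}{116}\right) \frac{67221}{5114} = - \frac{14585276475}{593224}$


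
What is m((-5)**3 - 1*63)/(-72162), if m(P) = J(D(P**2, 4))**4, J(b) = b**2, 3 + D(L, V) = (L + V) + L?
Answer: -69274307701596354845462950577073706809/8018 ≈ -8.6399e+33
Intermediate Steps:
D(L, V) = -3 + V + 2*L (D(L, V) = -3 + ((L + V) + L) = -3 + (V + 2*L) = -3 + V + 2*L)
m(P) = (1 + 2*P**2)**8 (m(P) = ((-3 + 4 + 2*P**2)**2)**4 = ((1 + 2*P**2)**2)**4 = (1 + 2*P**2)**8)
m((-5)**3 - 1*63)/(-72162) = (1 + 2*((-5)**3 - 1*63)**2)**8/(-72162) = (1 + 2*(-125 - 63)**2)**8*(-1/72162) = (1 + 2*(-188)**2)**8*(-1/72162) = (1 + 2*35344)**8*(-1/72162) = (1 + 70688)**8*(-1/72162) = 70689**8*(-1/72162) = 623468769314367193609166555193663361281*(-1/72162) = -69274307701596354845462950577073706809/8018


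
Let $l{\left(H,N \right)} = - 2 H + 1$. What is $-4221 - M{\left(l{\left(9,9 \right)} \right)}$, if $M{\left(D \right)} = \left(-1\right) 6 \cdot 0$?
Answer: $-4221$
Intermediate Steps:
$l{\left(H,N \right)} = 1 - 2 H$
$M{\left(D \right)} = 0$ ($M{\left(D \right)} = \left(-6\right) 0 = 0$)
$-4221 - M{\left(l{\left(9,9 \right)} \right)} = -4221 - 0 = -4221 + 0 = -4221$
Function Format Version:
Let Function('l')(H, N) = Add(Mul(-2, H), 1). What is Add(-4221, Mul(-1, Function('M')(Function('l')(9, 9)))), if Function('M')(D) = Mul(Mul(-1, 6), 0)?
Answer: -4221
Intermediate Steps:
Function('l')(H, N) = Add(1, Mul(-2, H))
Function('M')(D) = 0 (Function('M')(D) = Mul(-6, 0) = 0)
Add(-4221, Mul(-1, Function('M')(Function('l')(9, 9)))) = Add(-4221, Mul(-1, 0)) = Add(-4221, 0) = -4221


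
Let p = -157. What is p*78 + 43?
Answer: -12203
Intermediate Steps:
p*78 + 43 = -157*78 + 43 = -12246 + 43 = -12203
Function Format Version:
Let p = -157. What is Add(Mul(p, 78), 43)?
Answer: -12203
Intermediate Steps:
Add(Mul(p, 78), 43) = Add(Mul(-157, 78), 43) = Add(-12246, 43) = -12203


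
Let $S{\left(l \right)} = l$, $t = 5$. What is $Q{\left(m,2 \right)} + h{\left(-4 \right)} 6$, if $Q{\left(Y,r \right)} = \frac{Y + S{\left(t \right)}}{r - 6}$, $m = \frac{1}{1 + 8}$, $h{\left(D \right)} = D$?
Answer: $- \frac{455}{18} \approx -25.278$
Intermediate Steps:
$m = \frac{1}{9} \approx 0.11111$
$Q{\left(Y,r \right)} = \frac{5 + Y}{-6 + r}$ ($Q{\left(Y,r \right)} = \frac{Y + 5}{r - 6} = \frac{5 + Y}{-6 + r}$)
$Q{\left(m,2 \right)} + h{\left(-4 \right)} 6 = \frac{5 + \frac{1}{9}}{-6 + 2} - 24 = \frac{1}{-4} \cdot \frac{46}{9} - 24 = \left(- \frac{1}{4}\right) \frac{46}{9} - 24 = - \frac{23}{18} - 24 = - \frac{455}{18}$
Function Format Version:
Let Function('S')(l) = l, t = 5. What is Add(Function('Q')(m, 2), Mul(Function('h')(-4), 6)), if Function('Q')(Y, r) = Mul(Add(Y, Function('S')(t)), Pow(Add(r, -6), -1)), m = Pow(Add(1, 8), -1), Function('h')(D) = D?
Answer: Rational(-455, 18) ≈ -25.278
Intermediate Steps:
m = Rational(1, 9) (m = Pow(9, -1) = Rational(1, 9) ≈ 0.11111)
Function('Q')(Y, r) = Mul(Pow(Add(-6, r), -1), Add(5, Y)) (Function('Q')(Y, r) = Mul(Add(Y, 5), Pow(Add(r, -6), -1)) = Mul(Add(5, Y), Pow(Add(-6, r), -1)) = Mul(Pow(Add(-6, r), -1), Add(5, Y)))
Add(Function('Q')(m, 2), Mul(Function('h')(-4), 6)) = Add(Mul(Pow(Add(-6, 2), -1), Add(5, Rational(1, 9))), Mul(-4, 6)) = Add(Mul(Pow(-4, -1), Rational(46, 9)), -24) = Add(Mul(Rational(-1, 4), Rational(46, 9)), -24) = Add(Rational(-23, 18), -24) = Rational(-455, 18)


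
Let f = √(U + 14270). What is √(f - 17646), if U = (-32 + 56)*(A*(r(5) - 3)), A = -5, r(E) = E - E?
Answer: √(-17646 + √14630) ≈ 132.38*I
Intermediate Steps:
r(E) = 0
U = 360 (U = (-32 + 56)*(-5*(0 - 3)) = 24*(-5*(-3)) = 24*15 = 360)
f = √14630 (f = √(360 + 14270) = √14630 ≈ 120.95)
√(f - 17646) = √(√14630 - 17646) = √(-17646 + √14630)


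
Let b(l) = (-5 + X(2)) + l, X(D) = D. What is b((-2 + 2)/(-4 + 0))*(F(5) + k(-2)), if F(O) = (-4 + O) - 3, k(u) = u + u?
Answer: 18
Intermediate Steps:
b(l) = -3 + l (b(l) = (-5 + 2) + l = -3 + l)
k(u) = 2*u
F(O) = -7 + O
b((-2 + 2)/(-4 + 0))*(F(5) + k(-2)) = (-3 + (-2 + 2)/(-4 + 0))*((-7 + 5) + 2*(-2)) = (-3 + 0/(-4))*(-2 - 4) = (-3 + 0*(-¼))*(-6) = (-3 + 0)*(-6) = -3*(-6) = 18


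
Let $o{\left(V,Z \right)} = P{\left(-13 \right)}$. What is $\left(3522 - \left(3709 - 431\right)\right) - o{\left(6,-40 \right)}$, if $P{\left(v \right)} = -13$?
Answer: $257$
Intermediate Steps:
$o{\left(V,Z \right)} = -13$
$\left(3522 - \left(3709 - 431\right)\right) - o{\left(6,-40 \right)} = \left(3522 - \left(3709 - 431\right)\right) - -13 = \left(3522 - 3278\right) + 13 = 244 + 13 = 257$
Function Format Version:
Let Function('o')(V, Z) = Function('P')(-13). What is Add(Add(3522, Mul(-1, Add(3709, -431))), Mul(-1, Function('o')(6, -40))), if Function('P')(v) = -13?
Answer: 257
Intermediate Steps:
Function('o')(V, Z) = -13
Add(Add(3522, Mul(-1, Add(3709, -431))), Mul(-1, Function('o')(6, -40))) = Add(Add(3522, Mul(-1, Add(3709, -431))), Mul(-1, -13)) = Add(Add(3522, Mul(-1, 3278)), 13) = Add(Add(3522, -3278), 13) = Add(244, 13) = 257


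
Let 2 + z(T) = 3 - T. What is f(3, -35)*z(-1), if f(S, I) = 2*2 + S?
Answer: 14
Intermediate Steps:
f(S, I) = 4 + S
z(T) = 1 - T (z(T) = -2 + (3 - T) = 1 - T)
f(3, -35)*z(-1) = (4 + 3)*(1 - 1*(-1)) = 7*(1 + 1) = 7*2 = 14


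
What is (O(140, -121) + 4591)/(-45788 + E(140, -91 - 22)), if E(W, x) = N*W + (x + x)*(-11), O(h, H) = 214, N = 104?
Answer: -4805/28742 ≈ -0.16718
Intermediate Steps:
E(W, x) = -22*x + 104*W (E(W, x) = 104*W + (x + x)*(-11) = 104*W + (2*x)*(-11) = 104*W - 22*x = -22*x + 104*W)
(O(140, -121) + 4591)/(-45788 + E(140, -91 - 22)) = (214 + 4591)/(-45788 + (-22*(-91 - 22) + 104*140)) = 4805/(-45788 + (-22*(-113) + 14560)) = 4805/(-45788 + (2486 + 14560)) = 4805/(-45788 + 17046) = 4805/(-28742) = 4805*(-1/28742) = -4805/28742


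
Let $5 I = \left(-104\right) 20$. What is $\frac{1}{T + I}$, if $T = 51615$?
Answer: $\frac{1}{51199} \approx 1.9532 \cdot 10^{-5}$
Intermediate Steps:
$I = -416$ ($I = \frac{\left(-104\right) 20}{5} = \frac{1}{5} \left(-2080\right) = -416$)
$\frac{1}{T + I} = \frac{1}{51615 - 416} = \frac{1}{51199}$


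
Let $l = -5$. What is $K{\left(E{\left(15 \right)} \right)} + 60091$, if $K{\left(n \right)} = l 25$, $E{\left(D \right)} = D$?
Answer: $59966$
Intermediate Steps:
$K{\left(n \right)} = -125$ ($K{\left(n \right)} = \left(-5\right) 25 = -125$)
$K{\left(E{\left(15 \right)} \right)} + 60091 = -125 + 60091 = 59966$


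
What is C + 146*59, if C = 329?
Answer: 8943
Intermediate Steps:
C + 146*59 = 329 + 146*59 = 329 + 8614 = 8943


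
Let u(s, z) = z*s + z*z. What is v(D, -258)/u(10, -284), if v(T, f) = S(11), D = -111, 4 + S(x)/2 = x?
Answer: 7/38908 ≈ 0.00017991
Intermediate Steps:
S(x) = -8 + 2*x
v(T, f) = 14 (v(T, f) = -8 + 2*11 = -8 + 22 = 14)
u(s, z) = z² + s*z (u(s, z) = s*z + z² = z² + s*z)
v(D, -258)/u(10, -284) = 14/((-284*(10 - 284))) = 14/((-284*(-274))) = 14/77816 = 14*(1/77816) = 7/38908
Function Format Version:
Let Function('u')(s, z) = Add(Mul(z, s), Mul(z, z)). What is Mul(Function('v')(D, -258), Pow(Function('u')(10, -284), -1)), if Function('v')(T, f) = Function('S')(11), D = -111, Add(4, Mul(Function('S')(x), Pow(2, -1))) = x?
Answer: Rational(7, 38908) ≈ 0.00017991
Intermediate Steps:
Function('S')(x) = Add(-8, Mul(2, x))
Function('v')(T, f) = 14 (Function('v')(T, f) = Add(-8, Mul(2, 11)) = Add(-8, 22) = 14)
Function('u')(s, z) = Add(Pow(z, 2), Mul(s, z)) (Function('u')(s, z) = Add(Mul(s, z), Pow(z, 2)) = Add(Pow(z, 2), Mul(s, z)))
Mul(Function('v')(D, -258), Pow(Function('u')(10, -284), -1)) = Mul(14, Pow(Mul(-284, Add(10, -284)), -1)) = Mul(14, Pow(Mul(-284, -274), -1)) = Mul(14, Pow(77816, -1)) = Mul(14, Rational(1, 77816)) = Rational(7, 38908)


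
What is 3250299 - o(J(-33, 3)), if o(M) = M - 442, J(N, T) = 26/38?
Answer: 61764066/19 ≈ 3.2507e+6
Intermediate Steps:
J(N, T) = 13/19 (J(N, T) = 26*(1/38) = 13/19)
o(M) = -442 + M
3250299 - o(J(-33, 3)) = 3250299 - (-442 + 13/19) = 3250299 - 1*(-8385/19) = 3250299 + 8385/19 = 61764066/19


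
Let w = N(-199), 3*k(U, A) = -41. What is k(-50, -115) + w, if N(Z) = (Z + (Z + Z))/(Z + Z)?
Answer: -73/6 ≈ -12.167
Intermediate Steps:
k(U, A) = -41/3 (k(U, A) = (⅓)*(-41) = -41/3)
N(Z) = 3/2 (N(Z) = (Z + 2*Z)/((2*Z)) = (3*Z)*(1/(2*Z)) = 3/2)
w = 3/2 ≈ 1.5000
k(-50, -115) + w = -41/3 + 3/2 = -73/6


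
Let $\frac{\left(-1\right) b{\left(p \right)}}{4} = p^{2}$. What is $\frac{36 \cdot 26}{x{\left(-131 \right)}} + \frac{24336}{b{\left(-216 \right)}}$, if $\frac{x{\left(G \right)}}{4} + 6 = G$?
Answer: $- \frac{326417}{177552} \approx -1.8384$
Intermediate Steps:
$x{\left(G \right)} = -24 + 4 G$
$b{\left(p \right)} = - 4 p^{2}$
$\frac{36 \cdot 26}{x{\left(-131 \right)}} + \frac{24336}{b{\left(-216 \right)}} = \frac{36 \cdot 26}{-24 + 4 \left(-131\right)} + \frac{24336}{\left(-4\right) \left(-216\right)^{2}} = \frac{936}{-24 - 524} + \frac{24336}{\left(-4\right) 46656} = \frac{936}{-548} + \frac{24336}{-186624} = 936 \left(- \frac{1}{548}\right) + 24336 \left(- \frac{1}{186624}\right) = - \frac{234}{137} - \frac{169}{1296} = - \frac{326417}{177552}$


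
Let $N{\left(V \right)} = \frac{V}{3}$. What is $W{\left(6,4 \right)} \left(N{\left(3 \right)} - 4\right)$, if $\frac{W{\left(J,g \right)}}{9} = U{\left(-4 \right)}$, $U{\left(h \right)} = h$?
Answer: $108$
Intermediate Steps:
$W{\left(J,g \right)} = -36$ ($W{\left(J,g \right)} = 9 \left(-4\right) = -36$)
$N{\left(V \right)} = \frac{V}{3}$ ($N{\left(V \right)} = V \frac{1}{3} = \frac{V}{3}$)
$W{\left(6,4 \right)} \left(N{\left(3 \right)} - 4\right) = - 36 \left(\frac{1}{3} \cdot 3 - 4\right) = - 36 \left(1 - 4\right) = \left(-36\right) \left(-3\right) = 108$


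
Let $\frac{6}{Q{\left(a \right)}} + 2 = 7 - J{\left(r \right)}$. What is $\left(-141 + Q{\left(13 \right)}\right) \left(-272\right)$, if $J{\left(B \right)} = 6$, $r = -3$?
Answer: $39984$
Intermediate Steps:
$Q{\left(a \right)} = -6$ ($Q{\left(a \right)} = \frac{6}{-2 + \left(7 - 6\right)} = \frac{6}{-2 + 1} = \frac{6}{-1} = 6 \left(-1\right) = -6$)
$\left(-141 + Q{\left(13 \right)}\right) \left(-272\right) = \left(-141 - 6\right) \left(-272\right) = \left(-147\right) \left(-272\right) = 39984$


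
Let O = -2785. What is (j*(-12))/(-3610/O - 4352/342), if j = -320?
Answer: -36574848/108857 ≈ -335.99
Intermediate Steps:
(j*(-12))/(-3610/O - 4352/342) = (-320*(-12))/(-3610/(-2785) - 4352/342) = 3840/(-3610*(-1/2785) - 4352*1/342) = 3840/(722/557 - 2176/171) = 3840/(-1088570/95247) = 3840*(-95247/1088570) = -36574848/108857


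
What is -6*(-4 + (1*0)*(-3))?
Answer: 24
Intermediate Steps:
-6*(-4 + (1*0)*(-3)) = -6*(-4 + 0*(-3)) = -6*(-4 + 0) = -6*(-4) = 24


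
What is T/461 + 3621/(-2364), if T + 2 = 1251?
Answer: 427785/363268 ≈ 1.1776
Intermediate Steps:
T = 1249 (T = -2 + 1251 = 1249)
T/461 + 3621/(-2364) = 1249/461 + 3621/(-2364) = 1249*(1/461) + 3621*(-1/2364) = 1249/461 - 1207/788 = 427785/363268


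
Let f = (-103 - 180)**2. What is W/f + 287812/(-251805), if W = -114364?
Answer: -51848002288/20166810645 ≈ -2.5710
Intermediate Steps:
f = 80089 (f = (-283)**2 = 80089)
W/f + 287812/(-251805) = -114364/80089 + 287812/(-251805) = -114364*1/80089 + 287812*(-1/251805) = -114364/80089 - 287812/251805 = -51848002288/20166810645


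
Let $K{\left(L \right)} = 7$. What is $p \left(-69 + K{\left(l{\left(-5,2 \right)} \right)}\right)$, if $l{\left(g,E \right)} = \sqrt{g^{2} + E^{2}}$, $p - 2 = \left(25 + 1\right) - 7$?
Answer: $-1302$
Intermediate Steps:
$p = 21$ ($p = 2 + \left(\left(25 + 1\right) - 7\right) = 2 + \left(26 - 7\right) = 2 + 19 = 21$)
$l{\left(g,E \right)} = \sqrt{E^{2} + g^{2}}$
$p \left(-69 + K{\left(l{\left(-5,2 \right)} \right)}\right) = 21 \left(-69 + 7\right) = 21 \left(-62\right) = -1302$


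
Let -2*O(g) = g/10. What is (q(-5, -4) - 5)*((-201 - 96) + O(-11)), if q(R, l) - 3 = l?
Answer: 17787/10 ≈ 1778.7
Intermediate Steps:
O(g) = -g/20 (O(g) = -g/(2*10) = -g/20)
q(R, l) = 3 + l
(q(-5, -4) - 5)*((-201 - 96) + O(-11)) = ((3 - 4) - 5)*((-201 - 96) - 1/20*(-11)) = (-1 - 5)*(-297 + 11/20) = -6*(-5929/20) = 17787/10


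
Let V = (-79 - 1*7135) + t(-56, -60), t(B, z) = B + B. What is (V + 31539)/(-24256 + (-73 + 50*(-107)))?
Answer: -8071/9893 ≈ -0.81583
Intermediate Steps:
t(B, z) = 2*B
V = -7326 (V = (-79 - 1*7135) + 2*(-56) = (-79 - 7135) - 112 = -7214 - 112 = -7326)
(V + 31539)/(-24256 + (-73 + 50*(-107))) = (-7326 + 31539)/(-24256 + (-73 + 50*(-107))) = 24213/(-24256 + (-73 - 5350)) = 24213/(-24256 - 5423) = 24213/(-29679) = 24213*(-1/29679) = -8071/9893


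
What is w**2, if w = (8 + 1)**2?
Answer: 6561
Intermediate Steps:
w = 81 (w = 9**2 = 81)
w**2 = 81**2 = 6561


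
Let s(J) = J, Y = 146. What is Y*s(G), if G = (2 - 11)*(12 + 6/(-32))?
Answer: -124173/8 ≈ -15522.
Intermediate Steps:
G = -1701/16 (G = -9*(12 + 6*(-1/32)) = -9*(12 - 3/16) = -9*189/16 = -1701/16 ≈ -106.31)
Y*s(G) = 146*(-1701/16) = -124173/8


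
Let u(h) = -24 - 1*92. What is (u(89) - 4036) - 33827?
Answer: -37979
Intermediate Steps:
u(h) = -116 (u(h) = -24 - 92 = -116)
(u(89) - 4036) - 33827 = (-116 - 4036) - 33827 = -4152 - 33827 = -37979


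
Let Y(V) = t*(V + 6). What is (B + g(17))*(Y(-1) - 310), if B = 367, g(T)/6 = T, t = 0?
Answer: -145390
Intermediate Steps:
g(T) = 6*T
Y(V) = 0 (Y(V) = 0*(V + 6) = 0*(6 + V) = 0)
(B + g(17))*(Y(-1) - 310) = (367 + 6*17)*(0 - 310) = (367 + 102)*(-310) = 469*(-310) = -145390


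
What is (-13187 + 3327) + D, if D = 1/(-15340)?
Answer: -151252401/15340 ≈ -9860.0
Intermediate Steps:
D = -1/15340 ≈ -6.5189e-5
(-13187 + 3327) + D = (-13187 + 3327) - 1/15340 = -9860 - 1/15340 = -151252401/15340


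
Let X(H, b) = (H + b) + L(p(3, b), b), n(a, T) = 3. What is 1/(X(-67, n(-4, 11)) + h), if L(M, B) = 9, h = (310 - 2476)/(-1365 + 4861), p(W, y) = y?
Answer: -92/5117 ≈ -0.017979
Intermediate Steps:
h = -57/92 (h = -2166/3496 = -2166*1/3496 = -57/92 ≈ -0.61957)
X(H, b) = 9 + H + b (X(H, b) = (H + b) + 9 = 9 + H + b)
1/(X(-67, n(-4, 11)) + h) = 1/((9 - 67 + 3) - 57/92) = 1/(-55 - 57/92) = 1/(-5117/92) = -92/5117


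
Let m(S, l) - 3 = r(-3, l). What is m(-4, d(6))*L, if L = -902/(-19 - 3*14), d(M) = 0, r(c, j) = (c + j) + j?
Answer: 0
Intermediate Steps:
r(c, j) = c + 2*j
m(S, l) = 2*l (m(S, l) = 3 + (-3 + 2*l) = 2*l)
L = 902/61 (L = -902/(-19 - 42) = -902/(-61) = -902*(-1/61) = 902/61 ≈ 14.787)
m(-4, d(6))*L = (2*0)*(902/61) = 0*(902/61) = 0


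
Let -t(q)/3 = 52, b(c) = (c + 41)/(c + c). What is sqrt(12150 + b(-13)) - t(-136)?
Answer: 156 + 4*sqrt(128323)/13 ≈ 266.22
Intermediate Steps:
b(c) = (41 + c)/(2*c) (b(c) = (41 + c)/((2*c)) = (41 + c)*(1/(2*c)) = (41 + c)/(2*c))
t(q) = -156 (t(q) = -3*52 = -156)
sqrt(12150 + b(-13)) - t(-136) = sqrt(12150 + (1/2)*(41 - 13)/(-13)) - 1*(-156) = sqrt(12150 + (1/2)*(-1/13)*28) + 156 = sqrt(12150 - 14/13) + 156 = sqrt(157936/13) + 156 = 4*sqrt(128323)/13 + 156 = 156 + 4*sqrt(128323)/13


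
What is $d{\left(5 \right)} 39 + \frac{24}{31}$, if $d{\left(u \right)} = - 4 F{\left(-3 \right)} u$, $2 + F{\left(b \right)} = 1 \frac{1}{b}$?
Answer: $\frac{56444}{31} \approx 1820.8$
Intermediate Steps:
$F{\left(b \right)} = -2 + \frac{1}{b}$ ($F{\left(b \right)} = -2 + 1 \frac{1}{b} = -2 + \frac{1}{b}$)
$d{\left(u \right)} = \frac{28 u}{3}$ ($d{\left(u \right)} = - 4 \left(-2 + \frac{1}{-3}\right) u = - 4 \left(-2 - \frac{1}{3}\right) u = \left(-4\right) \left(- \frac{7}{3}\right) u = \frac{28 u}{3}$)
$d{\left(5 \right)} 39 + \frac{24}{31} = \frac{28}{3} \cdot 5 \cdot 39 + \frac{24}{31} = \frac{140}{3} \cdot 39 + 24 \cdot \frac{1}{31} = 1820 + \frac{24}{31} = \frac{56444}{31}$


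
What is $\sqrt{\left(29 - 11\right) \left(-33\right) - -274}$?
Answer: $8 i \sqrt{5} \approx 17.889 i$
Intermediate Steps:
$\sqrt{\left(29 - 11\right) \left(-33\right) - -274} = \sqrt{18 \left(-33\right) + \left(-6 + 280\right)} = \sqrt{-594 + 274} = \sqrt{-320} = 8 i \sqrt{5}$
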